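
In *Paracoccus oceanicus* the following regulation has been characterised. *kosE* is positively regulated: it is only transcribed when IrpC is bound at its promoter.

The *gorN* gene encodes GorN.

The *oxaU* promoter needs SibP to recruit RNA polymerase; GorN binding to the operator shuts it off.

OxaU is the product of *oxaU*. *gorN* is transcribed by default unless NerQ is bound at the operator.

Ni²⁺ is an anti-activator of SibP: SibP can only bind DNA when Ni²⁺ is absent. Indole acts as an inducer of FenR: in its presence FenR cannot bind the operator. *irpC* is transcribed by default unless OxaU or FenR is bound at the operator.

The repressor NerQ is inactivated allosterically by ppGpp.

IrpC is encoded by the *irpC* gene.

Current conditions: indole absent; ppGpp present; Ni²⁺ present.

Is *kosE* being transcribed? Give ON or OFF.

OFF

ppGpp is present, so NerQ is inactive.
With no repressor bound, *gorN* is transcribed.
So GorN is produced and active.
Ni²⁺ is present, so SibP is inactive.
With repressor GorN bound, *oxaU* is not transcribed.
So OxaU is not produced.
Indole is absent, so FenR is active.
With repressor FenR bound, *irpC* is not transcribed.
So IrpC is not produced.
Required activator IrpC is absent, so *kosE* is not transcribed.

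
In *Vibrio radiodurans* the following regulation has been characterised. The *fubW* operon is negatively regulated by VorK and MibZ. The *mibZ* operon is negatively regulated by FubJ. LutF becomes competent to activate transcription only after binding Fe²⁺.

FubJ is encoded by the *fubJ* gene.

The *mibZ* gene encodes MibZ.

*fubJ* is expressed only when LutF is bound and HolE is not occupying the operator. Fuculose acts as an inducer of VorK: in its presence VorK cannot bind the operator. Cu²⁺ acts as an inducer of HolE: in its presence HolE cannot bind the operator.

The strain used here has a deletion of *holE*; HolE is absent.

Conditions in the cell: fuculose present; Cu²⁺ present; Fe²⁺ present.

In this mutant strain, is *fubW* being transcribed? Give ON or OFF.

Fuculose is present, so VorK is inactive.
HolE is non-functional in this strain, so it has no effect.
Fe²⁺ is present, so LutF is active.
No repressor is bound and LutF is active, so *fubJ* is transcribed.
So FubJ is produced and active.
With repressor FubJ bound, *mibZ* is not transcribed.
So MibZ is not produced.
With no repressor bound, *fubW* is transcribed.

ON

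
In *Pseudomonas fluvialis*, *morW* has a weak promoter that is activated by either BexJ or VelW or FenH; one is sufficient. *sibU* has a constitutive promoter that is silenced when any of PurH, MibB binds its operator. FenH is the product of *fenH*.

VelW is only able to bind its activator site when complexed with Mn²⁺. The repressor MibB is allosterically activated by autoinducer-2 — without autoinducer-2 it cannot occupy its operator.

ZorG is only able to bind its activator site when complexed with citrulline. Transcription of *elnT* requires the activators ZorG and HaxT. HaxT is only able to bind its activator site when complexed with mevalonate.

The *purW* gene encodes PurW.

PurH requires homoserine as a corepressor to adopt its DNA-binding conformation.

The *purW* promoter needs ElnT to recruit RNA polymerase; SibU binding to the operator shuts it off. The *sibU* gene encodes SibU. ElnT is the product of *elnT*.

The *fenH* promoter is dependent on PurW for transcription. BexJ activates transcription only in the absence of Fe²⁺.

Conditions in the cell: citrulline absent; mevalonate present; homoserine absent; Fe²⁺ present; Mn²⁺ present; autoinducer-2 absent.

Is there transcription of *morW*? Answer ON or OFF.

ON

Fe²⁺ is present, so BexJ is inactive.
Mn²⁺ is present, so VelW is active.
Homoserine is absent, so PurH is inactive.
Autoinducer-2 is absent, so MibB is inactive.
With no repressor bound, *sibU* is transcribed.
So SibU is produced and active.
Citrulline is absent, so ZorG is inactive.
Mevalonate is present, so HaxT is active.
Required activator ZorG is absent, so *elnT* is not transcribed.
So ElnT is not produced.
With repressor SibU bound, *purW* is not transcribed.
So PurW is not produced.
Required activator PurW is absent, so *fenH* is not transcribed.
So FenH is not produced.
Activator VelW is present, so *morW* is transcribed.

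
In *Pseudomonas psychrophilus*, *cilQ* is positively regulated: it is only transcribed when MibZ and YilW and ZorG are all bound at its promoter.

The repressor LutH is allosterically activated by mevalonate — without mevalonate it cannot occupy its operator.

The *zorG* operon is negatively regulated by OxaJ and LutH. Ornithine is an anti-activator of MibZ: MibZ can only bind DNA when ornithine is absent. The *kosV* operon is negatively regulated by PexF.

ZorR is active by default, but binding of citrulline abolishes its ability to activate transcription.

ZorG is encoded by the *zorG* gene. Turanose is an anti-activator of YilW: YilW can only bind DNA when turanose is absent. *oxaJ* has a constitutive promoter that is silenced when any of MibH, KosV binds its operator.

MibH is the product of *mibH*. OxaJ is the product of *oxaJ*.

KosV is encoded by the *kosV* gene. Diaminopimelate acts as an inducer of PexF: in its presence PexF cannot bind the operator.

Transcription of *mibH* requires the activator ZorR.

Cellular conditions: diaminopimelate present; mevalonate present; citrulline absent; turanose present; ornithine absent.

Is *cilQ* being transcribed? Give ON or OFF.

OFF

Ornithine is absent, so MibZ is active.
Turanose is present, so YilW is inactive.
Citrulline is absent, so ZorR is active.
No repressor is bound and ZorR is active, so *mibH* is transcribed.
So MibH is produced and active.
Diaminopimelate is present, so PexF is inactive.
With no repressor bound, *kosV* is transcribed.
So KosV is produced and active.
With repressor MibH bound, *oxaJ* is not transcribed.
So OxaJ is not produced.
Mevalonate is present, so LutH is active.
With repressor LutH bound, *zorG* is not transcribed.
So ZorG is not produced.
Required activator YilW is absent, so *cilQ* is not transcribed.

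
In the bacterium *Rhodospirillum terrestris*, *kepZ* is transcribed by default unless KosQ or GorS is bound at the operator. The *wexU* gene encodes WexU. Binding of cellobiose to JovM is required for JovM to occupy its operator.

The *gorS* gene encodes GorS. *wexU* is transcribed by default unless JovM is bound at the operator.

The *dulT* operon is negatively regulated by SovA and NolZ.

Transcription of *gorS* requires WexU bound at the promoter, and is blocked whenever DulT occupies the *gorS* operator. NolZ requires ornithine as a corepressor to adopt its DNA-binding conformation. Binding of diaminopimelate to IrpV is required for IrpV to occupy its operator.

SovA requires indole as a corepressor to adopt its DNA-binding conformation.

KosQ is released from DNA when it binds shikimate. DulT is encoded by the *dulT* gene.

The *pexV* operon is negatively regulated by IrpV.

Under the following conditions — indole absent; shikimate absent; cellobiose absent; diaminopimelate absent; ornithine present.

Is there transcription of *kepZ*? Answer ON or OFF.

OFF

Shikimate is absent, so KosQ is active.
Cellobiose is absent, so JovM is inactive.
With no repressor bound, *wexU* is transcribed.
So WexU is produced and active.
Indole is absent, so SovA is inactive.
Ornithine is present, so NolZ is active.
With repressor NolZ bound, *dulT* is not transcribed.
So DulT is not produced.
No repressor is bound and WexU is active, so *gorS* is transcribed.
So GorS is produced and active.
With repressor KosQ bound, *kepZ* is not transcribed.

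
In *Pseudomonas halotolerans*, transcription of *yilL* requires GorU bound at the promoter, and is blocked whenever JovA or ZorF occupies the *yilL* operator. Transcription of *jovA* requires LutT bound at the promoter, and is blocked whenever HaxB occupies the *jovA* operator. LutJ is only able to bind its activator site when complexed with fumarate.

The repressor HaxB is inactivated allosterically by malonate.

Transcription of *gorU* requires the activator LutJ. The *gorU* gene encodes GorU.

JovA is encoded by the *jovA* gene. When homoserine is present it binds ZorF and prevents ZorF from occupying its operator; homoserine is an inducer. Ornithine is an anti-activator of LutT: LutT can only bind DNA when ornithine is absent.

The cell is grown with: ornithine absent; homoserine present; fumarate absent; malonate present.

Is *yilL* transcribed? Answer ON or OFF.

OFF

Ornithine is absent, so LutT is active.
Malonate is present, so HaxB is inactive.
No repressor is bound and LutT is active, so *jovA* is transcribed.
So JovA is produced and active.
Homoserine is present, so ZorF is inactive.
Fumarate is absent, so LutJ is inactive.
Required activator LutJ is absent, so *gorU* is not transcribed.
So GorU is not produced.
With repressor JovA bound, *yilL* is not transcribed.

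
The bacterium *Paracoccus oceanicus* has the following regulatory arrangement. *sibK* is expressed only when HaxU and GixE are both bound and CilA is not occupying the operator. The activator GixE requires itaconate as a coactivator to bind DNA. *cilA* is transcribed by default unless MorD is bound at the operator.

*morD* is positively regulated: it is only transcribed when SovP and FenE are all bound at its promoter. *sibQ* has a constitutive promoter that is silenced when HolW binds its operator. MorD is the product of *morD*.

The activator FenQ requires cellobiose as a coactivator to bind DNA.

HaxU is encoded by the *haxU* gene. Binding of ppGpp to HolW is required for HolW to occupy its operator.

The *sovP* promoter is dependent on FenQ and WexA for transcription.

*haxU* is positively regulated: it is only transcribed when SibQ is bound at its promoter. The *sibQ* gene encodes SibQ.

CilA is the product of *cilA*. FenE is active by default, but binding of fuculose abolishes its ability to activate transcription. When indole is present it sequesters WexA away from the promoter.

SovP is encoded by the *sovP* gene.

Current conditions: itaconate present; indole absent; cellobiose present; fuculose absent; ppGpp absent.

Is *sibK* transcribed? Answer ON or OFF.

ON

ppGpp is absent, so HolW is inactive.
With no repressor bound, *sibQ* is transcribed.
So SibQ is produced and active.
No repressor is bound and SibQ is active, so *haxU* is transcribed.
So HaxU is produced and active.
Itaconate is present, so GixE is active.
Cellobiose is present, so FenQ is active.
Indole is absent, so WexA is active.
No repressor is bound and FenQ and WexA are active, so *sovP* is transcribed.
So SovP is produced and active.
Fuculose is absent, so FenE is active.
No repressor is bound and SovP and FenE are active, so *morD* is transcribed.
So MorD is produced and active.
With repressor MorD bound, *cilA* is not transcribed.
So CilA is not produced.
No repressor is bound and HaxU and GixE are active, so *sibK* is transcribed.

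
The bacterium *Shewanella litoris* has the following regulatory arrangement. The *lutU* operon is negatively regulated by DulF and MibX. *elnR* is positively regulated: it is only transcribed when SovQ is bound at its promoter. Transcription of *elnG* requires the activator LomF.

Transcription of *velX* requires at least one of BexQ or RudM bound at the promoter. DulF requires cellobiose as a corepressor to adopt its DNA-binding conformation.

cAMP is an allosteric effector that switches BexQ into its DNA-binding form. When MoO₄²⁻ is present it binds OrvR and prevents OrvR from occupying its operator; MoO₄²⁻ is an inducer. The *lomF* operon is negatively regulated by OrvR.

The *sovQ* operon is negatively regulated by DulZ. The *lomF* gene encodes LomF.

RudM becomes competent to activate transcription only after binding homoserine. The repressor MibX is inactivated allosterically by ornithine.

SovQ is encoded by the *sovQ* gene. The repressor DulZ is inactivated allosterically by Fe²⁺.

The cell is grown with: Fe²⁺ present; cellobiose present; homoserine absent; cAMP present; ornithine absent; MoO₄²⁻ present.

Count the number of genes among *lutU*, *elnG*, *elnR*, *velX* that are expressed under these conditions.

Cellobiose is present, so DulF is active.
Ornithine is absent, so MibX is active.
With repressor DulF bound, *lutU* is not transcribed.
→ *lutU* is OFF.
MoO₄²⁻ is present, so OrvR is inactive.
With no repressor bound, *lomF* is transcribed.
So LomF is produced and active.
No repressor is bound and LomF is active, so *elnG* is transcribed.
→ *elnG* is ON.
Fe²⁺ is present, so DulZ is inactive.
With no repressor bound, *sovQ* is transcribed.
So SovQ is produced and active.
No repressor is bound and SovQ is active, so *elnR* is transcribed.
→ *elnR* is ON.
cAMP is present, so BexQ is active.
Homoserine is absent, so RudM is inactive.
Activator BexQ is present, so *velX* is transcribed.
→ *velX* is ON.
3 of the 4 genes are transcribed.

3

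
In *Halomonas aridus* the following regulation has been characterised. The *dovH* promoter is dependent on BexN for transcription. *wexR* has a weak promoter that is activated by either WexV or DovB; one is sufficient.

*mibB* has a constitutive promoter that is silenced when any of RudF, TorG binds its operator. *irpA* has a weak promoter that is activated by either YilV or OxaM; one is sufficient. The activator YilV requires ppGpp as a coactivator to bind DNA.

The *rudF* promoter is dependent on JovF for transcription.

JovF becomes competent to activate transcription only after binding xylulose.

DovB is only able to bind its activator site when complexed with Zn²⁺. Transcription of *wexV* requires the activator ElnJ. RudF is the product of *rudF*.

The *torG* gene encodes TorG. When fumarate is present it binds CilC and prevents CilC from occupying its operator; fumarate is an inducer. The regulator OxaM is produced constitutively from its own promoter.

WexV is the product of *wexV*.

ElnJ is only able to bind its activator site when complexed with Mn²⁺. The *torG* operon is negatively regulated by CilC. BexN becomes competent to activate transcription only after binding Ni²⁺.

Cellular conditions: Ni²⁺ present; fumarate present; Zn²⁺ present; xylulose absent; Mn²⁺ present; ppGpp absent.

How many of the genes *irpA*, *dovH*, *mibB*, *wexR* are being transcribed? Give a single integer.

ppGpp is absent, so YilV is inactive.
OxaM is produced constitutively and is active.
Activator OxaM is present, so *irpA* is transcribed.
→ *irpA* is ON.
Ni²⁺ is present, so BexN is active.
No repressor is bound and BexN is active, so *dovH* is transcribed.
→ *dovH* is ON.
Xylulose is absent, so JovF is inactive.
Required activator JovF is absent, so *rudF* is not transcribed.
So RudF is not produced.
Fumarate is present, so CilC is inactive.
With no repressor bound, *torG* is transcribed.
So TorG is produced and active.
With repressor TorG bound, *mibB* is not transcribed.
→ *mibB* is OFF.
Mn²⁺ is present, so ElnJ is active.
No repressor is bound and ElnJ is active, so *wexV* is transcribed.
So WexV is produced and active.
Zn²⁺ is present, so DovB is active.
Activator WexV is present, so *wexR* is transcribed.
→ *wexR* is ON.
3 of the 4 genes are transcribed.

3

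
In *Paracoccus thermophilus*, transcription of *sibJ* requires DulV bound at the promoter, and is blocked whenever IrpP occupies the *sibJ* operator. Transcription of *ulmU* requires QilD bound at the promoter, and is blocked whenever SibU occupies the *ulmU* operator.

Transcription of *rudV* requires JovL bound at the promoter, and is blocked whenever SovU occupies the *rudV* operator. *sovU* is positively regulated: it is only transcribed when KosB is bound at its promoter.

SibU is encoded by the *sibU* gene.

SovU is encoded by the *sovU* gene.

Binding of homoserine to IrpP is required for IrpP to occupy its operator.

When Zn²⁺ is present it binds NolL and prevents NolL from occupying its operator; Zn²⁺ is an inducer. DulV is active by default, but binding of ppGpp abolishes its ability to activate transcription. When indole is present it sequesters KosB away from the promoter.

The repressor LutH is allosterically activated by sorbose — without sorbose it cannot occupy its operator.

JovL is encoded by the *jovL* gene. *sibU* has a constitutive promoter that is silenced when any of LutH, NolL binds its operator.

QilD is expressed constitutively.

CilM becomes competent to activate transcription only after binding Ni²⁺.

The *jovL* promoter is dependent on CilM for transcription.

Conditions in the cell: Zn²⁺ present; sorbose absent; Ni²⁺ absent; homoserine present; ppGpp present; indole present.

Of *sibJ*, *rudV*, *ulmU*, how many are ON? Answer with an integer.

Homoserine is present, so IrpP is active.
ppGpp is present, so DulV is inactive.
With repressor IrpP bound, *sibJ* is not transcribed.
→ *sibJ* is OFF.
Ni²⁺ is absent, so CilM is inactive.
Required activator CilM is absent, so *jovL* is not transcribed.
So JovL is not produced.
Indole is present, so KosB is inactive.
Required activator KosB is absent, so *sovU* is not transcribed.
So SovU is not produced.
Required activator JovL is absent, so *rudV* is not transcribed.
→ *rudV* is OFF.
Sorbose is absent, so LutH is inactive.
Zn²⁺ is present, so NolL is inactive.
With no repressor bound, *sibU* is transcribed.
So SibU is produced and active.
QilD is produced constitutively and is active.
With repressor SibU bound, *ulmU* is not transcribed.
→ *ulmU* is OFF.
0 of the 3 genes are transcribed.

0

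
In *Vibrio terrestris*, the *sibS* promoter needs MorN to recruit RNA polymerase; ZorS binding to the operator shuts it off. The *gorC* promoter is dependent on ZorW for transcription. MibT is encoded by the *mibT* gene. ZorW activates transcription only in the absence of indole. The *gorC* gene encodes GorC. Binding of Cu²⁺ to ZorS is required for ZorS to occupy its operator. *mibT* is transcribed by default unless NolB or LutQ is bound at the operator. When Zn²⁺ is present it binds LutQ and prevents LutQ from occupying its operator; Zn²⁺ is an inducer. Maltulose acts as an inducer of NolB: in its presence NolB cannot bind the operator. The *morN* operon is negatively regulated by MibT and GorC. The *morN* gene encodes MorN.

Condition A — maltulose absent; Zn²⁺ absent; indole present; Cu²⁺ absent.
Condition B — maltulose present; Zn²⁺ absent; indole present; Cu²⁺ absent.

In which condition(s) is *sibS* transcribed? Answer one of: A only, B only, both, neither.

both

Condition A:
Maltulose is absent, so NolB is active.
Zn²⁺ is absent, so LutQ is active.
With repressor NolB bound, *mibT* is not transcribed.
So MibT is not produced.
Indole is present, so ZorW is inactive.
Required activator ZorW is absent, so *gorC* is not transcribed.
So GorC is not produced.
With no repressor bound, *morN* is transcribed.
So MorN is produced and active.
Cu²⁺ is absent, so ZorS is inactive.
No repressor is bound and MorN is active, so *sibS* is transcribed.
→ *sibS* is ON in A.
Condition B:
Maltulose is present, so NolB is inactive.
Zn²⁺ is absent, so LutQ is active.
With repressor LutQ bound, *mibT* is not transcribed.
So MibT is not produced.
Indole is present, so ZorW is inactive.
Required activator ZorW is absent, so *gorC* is not transcribed.
So GorC is not produced.
With no repressor bound, *morN* is transcribed.
So MorN is produced and active.
Cu²⁺ is absent, so ZorS is inactive.
No repressor is bound and MorN is active, so *sibS* is transcribed.
→ *sibS* is ON in B.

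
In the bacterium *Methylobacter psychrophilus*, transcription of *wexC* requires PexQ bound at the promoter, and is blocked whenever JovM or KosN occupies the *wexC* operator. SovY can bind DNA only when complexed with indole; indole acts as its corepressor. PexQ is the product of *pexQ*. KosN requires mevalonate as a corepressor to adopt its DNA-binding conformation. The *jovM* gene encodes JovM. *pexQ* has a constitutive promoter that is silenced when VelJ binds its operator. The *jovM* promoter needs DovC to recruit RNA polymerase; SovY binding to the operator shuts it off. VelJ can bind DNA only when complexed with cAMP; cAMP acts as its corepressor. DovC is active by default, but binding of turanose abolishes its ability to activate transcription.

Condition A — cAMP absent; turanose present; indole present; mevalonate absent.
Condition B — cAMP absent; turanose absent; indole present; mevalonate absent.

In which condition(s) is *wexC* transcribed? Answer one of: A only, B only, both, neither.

Condition A:
cAMP is absent, so VelJ is inactive.
With no repressor bound, *pexQ* is transcribed.
So PexQ is produced and active.
Turanose is present, so DovC is inactive.
Indole is present, so SovY is active.
With repressor SovY bound, *jovM* is not transcribed.
So JovM is not produced.
Mevalonate is absent, so KosN is inactive.
No repressor is bound and PexQ is active, so *wexC* is transcribed.
→ *wexC* is ON in A.
Condition B:
cAMP is absent, so VelJ is inactive.
With no repressor bound, *pexQ* is transcribed.
So PexQ is produced and active.
Turanose is absent, so DovC is active.
Indole is present, so SovY is active.
With repressor SovY bound, *jovM* is not transcribed.
So JovM is not produced.
Mevalonate is absent, so KosN is inactive.
No repressor is bound and PexQ is active, so *wexC* is transcribed.
→ *wexC* is ON in B.

both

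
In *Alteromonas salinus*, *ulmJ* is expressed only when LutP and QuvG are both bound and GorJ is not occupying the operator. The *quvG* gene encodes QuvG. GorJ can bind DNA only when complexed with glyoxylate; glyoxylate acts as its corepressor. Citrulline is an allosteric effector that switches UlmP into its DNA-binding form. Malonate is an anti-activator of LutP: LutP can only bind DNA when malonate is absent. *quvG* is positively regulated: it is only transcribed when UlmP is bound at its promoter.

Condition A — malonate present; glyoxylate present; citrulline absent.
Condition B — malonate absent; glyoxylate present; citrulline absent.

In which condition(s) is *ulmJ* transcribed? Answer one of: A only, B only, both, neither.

Condition A:
Malonate is present, so LutP is inactive.
Glyoxylate is present, so GorJ is active.
Citrulline is absent, so UlmP is inactive.
Required activator UlmP is absent, so *quvG* is not transcribed.
So QuvG is not produced.
With repressor GorJ bound, *ulmJ* is not transcribed.
→ *ulmJ* is OFF in A.
Condition B:
Malonate is absent, so LutP is active.
Glyoxylate is present, so GorJ is active.
Citrulline is absent, so UlmP is inactive.
Required activator UlmP is absent, so *quvG* is not transcribed.
So QuvG is not produced.
With repressor GorJ bound, *ulmJ* is not transcribed.
→ *ulmJ* is OFF in B.

neither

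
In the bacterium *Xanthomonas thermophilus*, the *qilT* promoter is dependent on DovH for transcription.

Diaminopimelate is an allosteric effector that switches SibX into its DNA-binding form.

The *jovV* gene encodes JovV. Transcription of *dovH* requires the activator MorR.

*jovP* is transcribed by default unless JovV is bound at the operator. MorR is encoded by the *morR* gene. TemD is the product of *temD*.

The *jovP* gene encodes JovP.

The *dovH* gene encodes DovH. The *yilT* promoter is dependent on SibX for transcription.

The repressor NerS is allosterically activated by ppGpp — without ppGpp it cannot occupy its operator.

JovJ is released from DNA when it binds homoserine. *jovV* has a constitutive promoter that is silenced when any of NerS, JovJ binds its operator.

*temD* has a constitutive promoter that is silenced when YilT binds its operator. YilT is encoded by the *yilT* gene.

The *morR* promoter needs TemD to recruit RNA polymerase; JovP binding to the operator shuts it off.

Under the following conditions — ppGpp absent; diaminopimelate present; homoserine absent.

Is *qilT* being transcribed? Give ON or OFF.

ppGpp is absent, so NerS is inactive.
Homoserine is absent, so JovJ is active.
With repressor JovJ bound, *jovV* is not transcribed.
So JovV is not produced.
With no repressor bound, *jovP* is transcribed.
So JovP is produced and active.
Diaminopimelate is present, so SibX is active.
No repressor is bound and SibX is active, so *yilT* is transcribed.
So YilT is produced and active.
With repressor YilT bound, *temD* is not transcribed.
So TemD is not produced.
With repressor JovP bound, *morR* is not transcribed.
So MorR is not produced.
Required activator MorR is absent, so *dovH* is not transcribed.
So DovH is not produced.
Required activator DovH is absent, so *qilT* is not transcribed.

OFF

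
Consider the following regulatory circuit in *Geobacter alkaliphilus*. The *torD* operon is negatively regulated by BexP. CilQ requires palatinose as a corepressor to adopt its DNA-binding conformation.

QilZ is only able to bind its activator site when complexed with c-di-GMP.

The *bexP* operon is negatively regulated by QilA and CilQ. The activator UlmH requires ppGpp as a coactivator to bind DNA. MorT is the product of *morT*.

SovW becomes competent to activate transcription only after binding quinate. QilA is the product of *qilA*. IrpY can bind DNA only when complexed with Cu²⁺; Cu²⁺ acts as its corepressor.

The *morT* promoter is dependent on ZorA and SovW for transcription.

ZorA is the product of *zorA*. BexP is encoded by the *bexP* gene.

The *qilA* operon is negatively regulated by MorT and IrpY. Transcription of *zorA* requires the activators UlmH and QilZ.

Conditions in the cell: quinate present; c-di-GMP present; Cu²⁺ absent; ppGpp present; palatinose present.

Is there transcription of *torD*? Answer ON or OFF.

ppGpp is present, so UlmH is active.
c-di-GMP is present, so QilZ is active.
No repressor is bound and UlmH and QilZ are active, so *zorA* is transcribed.
So ZorA is produced and active.
Quinate is present, so SovW is active.
No repressor is bound and ZorA and SovW are active, so *morT* is transcribed.
So MorT is produced and active.
Cu²⁺ is absent, so IrpY is inactive.
With repressor MorT bound, *qilA* is not transcribed.
So QilA is not produced.
Palatinose is present, so CilQ is active.
With repressor CilQ bound, *bexP* is not transcribed.
So BexP is not produced.
With no repressor bound, *torD* is transcribed.

ON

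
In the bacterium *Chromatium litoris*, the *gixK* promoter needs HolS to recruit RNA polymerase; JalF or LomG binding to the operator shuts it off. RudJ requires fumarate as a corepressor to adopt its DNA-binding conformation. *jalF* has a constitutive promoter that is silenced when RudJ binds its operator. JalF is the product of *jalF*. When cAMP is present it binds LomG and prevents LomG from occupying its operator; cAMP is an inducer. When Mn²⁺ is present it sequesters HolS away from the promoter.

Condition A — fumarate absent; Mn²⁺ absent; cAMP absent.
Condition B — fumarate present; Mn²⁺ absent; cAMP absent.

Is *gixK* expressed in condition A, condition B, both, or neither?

neither

Condition A:
Fumarate is absent, so RudJ is inactive.
With no repressor bound, *jalF* is transcribed.
So JalF is produced and active.
Mn²⁺ is absent, so HolS is active.
cAMP is absent, so LomG is active.
With repressor JalF bound, *gixK* is not transcribed.
→ *gixK* is OFF in A.
Condition B:
Fumarate is present, so RudJ is active.
With repressor RudJ bound, *jalF* is not transcribed.
So JalF is not produced.
Mn²⁺ is absent, so HolS is active.
cAMP is absent, so LomG is active.
With repressor LomG bound, *gixK* is not transcribed.
→ *gixK* is OFF in B.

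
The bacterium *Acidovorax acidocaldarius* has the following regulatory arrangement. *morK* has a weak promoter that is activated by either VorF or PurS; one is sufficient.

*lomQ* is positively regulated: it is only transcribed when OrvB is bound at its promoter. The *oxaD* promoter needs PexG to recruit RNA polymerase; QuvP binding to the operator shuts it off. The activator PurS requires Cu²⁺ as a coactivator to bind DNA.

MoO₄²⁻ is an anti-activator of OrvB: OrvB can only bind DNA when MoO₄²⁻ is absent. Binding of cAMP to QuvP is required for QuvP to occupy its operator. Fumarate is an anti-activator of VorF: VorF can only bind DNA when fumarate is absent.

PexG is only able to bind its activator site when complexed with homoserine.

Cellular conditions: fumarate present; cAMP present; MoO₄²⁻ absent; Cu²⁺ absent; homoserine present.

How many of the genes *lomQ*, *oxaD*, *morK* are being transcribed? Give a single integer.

MoO₄²⁻ is absent, so OrvB is active.
No repressor is bound and OrvB is active, so *lomQ* is transcribed.
→ *lomQ* is ON.
cAMP is present, so QuvP is active.
Homoserine is present, so PexG is active.
With repressor QuvP bound, *oxaD* is not transcribed.
→ *oxaD* is OFF.
Fumarate is present, so VorF is inactive.
Cu²⁺ is absent, so PurS is inactive.
No activator is available at the *morK* promoter, so *morK* is not transcribed.
→ *morK* is OFF.
1 of the 3 genes is transcribed.

1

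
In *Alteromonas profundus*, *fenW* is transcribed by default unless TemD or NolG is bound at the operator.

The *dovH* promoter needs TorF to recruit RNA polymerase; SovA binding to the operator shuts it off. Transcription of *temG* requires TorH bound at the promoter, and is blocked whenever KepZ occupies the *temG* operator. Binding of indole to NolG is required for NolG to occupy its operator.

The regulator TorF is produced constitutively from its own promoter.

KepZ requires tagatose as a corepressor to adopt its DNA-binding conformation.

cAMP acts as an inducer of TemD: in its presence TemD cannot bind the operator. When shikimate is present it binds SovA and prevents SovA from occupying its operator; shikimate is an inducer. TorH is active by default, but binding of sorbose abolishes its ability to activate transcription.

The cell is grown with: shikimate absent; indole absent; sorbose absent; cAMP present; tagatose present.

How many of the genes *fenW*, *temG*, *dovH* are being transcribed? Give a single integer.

1

cAMP is present, so TemD is inactive.
Indole is absent, so NolG is inactive.
With no repressor bound, *fenW* is transcribed.
→ *fenW* is ON.
Tagatose is present, so KepZ is active.
Sorbose is absent, so TorH is active.
With repressor KepZ bound, *temG* is not transcribed.
→ *temG* is OFF.
TorF is produced constitutively and is active.
Shikimate is absent, so SovA is active.
With repressor SovA bound, *dovH* is not transcribed.
→ *dovH* is OFF.
1 of the 3 genes is transcribed.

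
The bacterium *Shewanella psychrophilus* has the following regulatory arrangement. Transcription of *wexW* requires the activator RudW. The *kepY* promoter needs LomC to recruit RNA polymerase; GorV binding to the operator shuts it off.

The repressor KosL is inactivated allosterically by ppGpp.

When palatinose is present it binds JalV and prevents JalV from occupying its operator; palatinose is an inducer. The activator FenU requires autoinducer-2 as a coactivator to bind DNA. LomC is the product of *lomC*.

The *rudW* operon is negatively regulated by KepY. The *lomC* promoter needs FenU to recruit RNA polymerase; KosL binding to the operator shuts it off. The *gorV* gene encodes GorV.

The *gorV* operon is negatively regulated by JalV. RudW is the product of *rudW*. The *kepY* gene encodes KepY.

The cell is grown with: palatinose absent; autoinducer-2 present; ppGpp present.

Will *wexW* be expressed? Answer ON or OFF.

OFF

Palatinose is absent, so JalV is active.
With repressor JalV bound, *gorV* is not transcribed.
So GorV is not produced.
ppGpp is present, so KosL is inactive.
Autoinducer-2 is present, so FenU is active.
No repressor is bound and FenU is active, so *lomC* is transcribed.
So LomC is produced and active.
No repressor is bound and LomC is active, so *kepY* is transcribed.
So KepY is produced and active.
With repressor KepY bound, *rudW* is not transcribed.
So RudW is not produced.
Required activator RudW is absent, so *wexW* is not transcribed.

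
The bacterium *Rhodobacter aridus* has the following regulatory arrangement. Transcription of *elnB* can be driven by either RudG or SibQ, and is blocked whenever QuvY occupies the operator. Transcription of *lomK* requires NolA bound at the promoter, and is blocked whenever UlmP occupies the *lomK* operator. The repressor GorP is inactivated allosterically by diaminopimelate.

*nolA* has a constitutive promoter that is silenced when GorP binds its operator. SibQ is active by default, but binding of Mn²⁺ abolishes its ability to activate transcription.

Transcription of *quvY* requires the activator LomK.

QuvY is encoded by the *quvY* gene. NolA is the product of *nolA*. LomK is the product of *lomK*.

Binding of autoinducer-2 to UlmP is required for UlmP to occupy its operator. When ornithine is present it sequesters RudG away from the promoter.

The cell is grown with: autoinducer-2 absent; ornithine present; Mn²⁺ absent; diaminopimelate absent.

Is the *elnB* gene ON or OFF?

Diaminopimelate is absent, so GorP is active.
With repressor GorP bound, *nolA* is not transcribed.
So NolA is not produced.
Autoinducer-2 is absent, so UlmP is inactive.
Required activator NolA is absent, so *lomK* is not transcribed.
So LomK is not produced.
Required activator LomK is absent, so *quvY* is not transcribed.
So QuvY is not produced.
Ornithine is present, so RudG is inactive.
Mn²⁺ is absent, so SibQ is active.
Activator SibQ is present, so *elnB* is transcribed.

ON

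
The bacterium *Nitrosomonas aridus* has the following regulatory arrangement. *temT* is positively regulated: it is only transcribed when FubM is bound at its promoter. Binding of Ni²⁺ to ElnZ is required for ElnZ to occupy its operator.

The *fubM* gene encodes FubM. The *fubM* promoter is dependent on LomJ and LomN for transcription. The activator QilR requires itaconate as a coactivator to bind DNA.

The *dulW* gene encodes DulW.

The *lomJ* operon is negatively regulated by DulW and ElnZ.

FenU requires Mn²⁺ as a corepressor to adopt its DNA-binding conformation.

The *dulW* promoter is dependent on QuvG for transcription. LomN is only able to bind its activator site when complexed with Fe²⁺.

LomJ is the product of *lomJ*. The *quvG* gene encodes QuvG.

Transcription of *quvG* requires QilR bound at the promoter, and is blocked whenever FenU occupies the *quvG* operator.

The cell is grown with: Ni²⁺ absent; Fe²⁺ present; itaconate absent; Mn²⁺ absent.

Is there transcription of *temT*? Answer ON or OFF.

ON

Itaconate is absent, so QilR is inactive.
Mn²⁺ is absent, so FenU is inactive.
Required activator QilR is absent, so *quvG* is not transcribed.
So QuvG is not produced.
Required activator QuvG is absent, so *dulW* is not transcribed.
So DulW is not produced.
Ni²⁺ is absent, so ElnZ is inactive.
With no repressor bound, *lomJ* is transcribed.
So LomJ is produced and active.
Fe²⁺ is present, so LomN is active.
No repressor is bound and LomJ and LomN are active, so *fubM* is transcribed.
So FubM is produced and active.
No repressor is bound and FubM is active, so *temT* is transcribed.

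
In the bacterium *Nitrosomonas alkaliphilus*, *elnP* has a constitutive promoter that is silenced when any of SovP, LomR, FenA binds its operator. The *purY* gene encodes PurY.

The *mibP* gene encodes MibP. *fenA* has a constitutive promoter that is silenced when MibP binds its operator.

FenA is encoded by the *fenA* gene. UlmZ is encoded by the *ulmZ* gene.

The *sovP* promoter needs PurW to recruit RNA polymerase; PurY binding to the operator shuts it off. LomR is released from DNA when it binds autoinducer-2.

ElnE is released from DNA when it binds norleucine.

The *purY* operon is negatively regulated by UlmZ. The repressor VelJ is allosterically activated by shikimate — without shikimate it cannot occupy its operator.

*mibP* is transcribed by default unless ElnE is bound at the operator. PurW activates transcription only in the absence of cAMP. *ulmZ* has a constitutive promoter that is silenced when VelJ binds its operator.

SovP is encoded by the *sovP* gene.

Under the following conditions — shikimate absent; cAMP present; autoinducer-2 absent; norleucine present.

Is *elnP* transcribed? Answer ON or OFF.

Shikimate is absent, so VelJ is inactive.
With no repressor bound, *ulmZ* is transcribed.
So UlmZ is produced and active.
With repressor UlmZ bound, *purY* is not transcribed.
So PurY is not produced.
cAMP is present, so PurW is inactive.
Required activator PurW is absent, so *sovP* is not transcribed.
So SovP is not produced.
Autoinducer-2 is absent, so LomR is active.
Norleucine is present, so ElnE is inactive.
With no repressor bound, *mibP* is transcribed.
So MibP is produced and active.
With repressor MibP bound, *fenA* is not transcribed.
So FenA is not produced.
With repressor LomR bound, *elnP* is not transcribed.

OFF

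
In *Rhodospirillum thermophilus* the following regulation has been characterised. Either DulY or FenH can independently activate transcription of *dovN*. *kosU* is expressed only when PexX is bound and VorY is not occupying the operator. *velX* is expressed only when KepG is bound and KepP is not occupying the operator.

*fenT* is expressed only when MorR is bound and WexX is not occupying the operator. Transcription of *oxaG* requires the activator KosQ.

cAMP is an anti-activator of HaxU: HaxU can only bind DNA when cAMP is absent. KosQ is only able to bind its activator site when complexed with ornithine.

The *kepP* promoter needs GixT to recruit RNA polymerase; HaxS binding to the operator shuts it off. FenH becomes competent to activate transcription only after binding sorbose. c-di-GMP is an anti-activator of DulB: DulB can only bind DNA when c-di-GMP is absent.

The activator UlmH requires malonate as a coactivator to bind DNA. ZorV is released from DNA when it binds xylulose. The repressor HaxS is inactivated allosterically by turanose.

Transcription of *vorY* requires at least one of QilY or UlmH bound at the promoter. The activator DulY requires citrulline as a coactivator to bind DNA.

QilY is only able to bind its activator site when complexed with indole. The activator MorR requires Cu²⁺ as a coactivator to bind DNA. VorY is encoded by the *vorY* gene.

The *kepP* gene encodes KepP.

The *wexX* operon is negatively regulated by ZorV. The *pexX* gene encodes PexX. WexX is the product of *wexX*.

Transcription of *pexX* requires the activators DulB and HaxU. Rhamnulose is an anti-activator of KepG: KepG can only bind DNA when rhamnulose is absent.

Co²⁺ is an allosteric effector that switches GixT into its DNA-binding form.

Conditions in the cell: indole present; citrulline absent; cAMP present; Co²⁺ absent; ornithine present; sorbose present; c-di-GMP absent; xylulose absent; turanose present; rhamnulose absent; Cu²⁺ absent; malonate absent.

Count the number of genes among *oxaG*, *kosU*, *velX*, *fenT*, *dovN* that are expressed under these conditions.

3

Ornithine is present, so KosQ is active.
No repressor is bound and KosQ is active, so *oxaG* is transcribed.
→ *oxaG* is ON.
Indole is present, so QilY is active.
Malonate is absent, so UlmH is inactive.
Activator QilY is present, so *vorY* is transcribed.
So VorY is produced and active.
c-di-GMP is absent, so DulB is active.
cAMP is present, so HaxU is inactive.
Required activator HaxU is absent, so *pexX* is not transcribed.
So PexX is not produced.
With repressor VorY bound, *kosU* is not transcribed.
→ *kosU* is OFF.
Co²⁺ is absent, so GixT is inactive.
Turanose is present, so HaxS is inactive.
Required activator GixT is absent, so *kepP* is not transcribed.
So KepP is not produced.
Rhamnulose is absent, so KepG is active.
No repressor is bound and KepG is active, so *velX* is transcribed.
→ *velX* is ON.
Xylulose is absent, so ZorV is active.
With repressor ZorV bound, *wexX* is not transcribed.
So WexX is not produced.
Cu²⁺ is absent, so MorR is inactive.
Required activator MorR is absent, so *fenT* is not transcribed.
→ *fenT* is OFF.
Citrulline is absent, so DulY is inactive.
Sorbose is present, so FenH is active.
Activator FenH is present, so *dovN* is transcribed.
→ *dovN* is ON.
3 of the 5 genes are transcribed.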